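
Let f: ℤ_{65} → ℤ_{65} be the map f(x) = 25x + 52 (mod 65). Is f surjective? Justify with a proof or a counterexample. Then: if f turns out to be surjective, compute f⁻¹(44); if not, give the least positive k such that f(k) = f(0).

By definition, f is surjective if every y in the codomain equals f(x) for some x in the domain.
Since gcd(25, 65) = 5, we have 25x ≡ 0 (mod 5) for all x, so f(x) ≡ 2 (mod 5).
But 0 ≢ 2 (mod 5), so 0 ∈ ℤ_{65} has no preimage. Hence f is not surjective.
Since f is not surjective, we find the least positive k with f(k) = f(0): this means 25k ≡ 0 (mod 65), i.e. 65 ∣ 25k. Since gcd(25, 65) = 5, dividing through by 5 this holds exactly when 13 ∣ 5k, and as gcd(5, 13) = 1, exactly when 13 ∣ k.
The smallest positive such k is 13.

13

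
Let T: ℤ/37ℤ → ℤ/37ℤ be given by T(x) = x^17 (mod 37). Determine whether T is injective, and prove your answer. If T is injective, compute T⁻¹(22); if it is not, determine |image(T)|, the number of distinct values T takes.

5

Since 37 is prime, the nonzero elements of ℤ/37ℤ form a cyclic group of order 36.
As gcd(17, 36) = 1, raising to the 17th power is a bijection on this group: if a^17 ≡ b^17 then (ab^{−1})^17 = 1, and the only element of order dividing gcd(17, 36) = 1 is 1, so a = b.
With T(0) = 0 this makes T injective on all of ℤ/37ℤ, hence bijective (finite equal-size domain and codomain). In particular T is injective.
Since T is injective, we find the preimage of 22. The inverse of x ↦ x^17 on (ℤ/37ℤ)^× is x ↦ x^17, because 17·17 = 289 = 8·36 + 1 ≡ 1 (mod 36) and x^{36} = 1 for x ≠ 0 (Fermat). So T⁻¹(22) = 22^17 mod 37.
Repeated squaring mod 37: 22^1 ≡ 22, 22^2 ≡ 22² = 484 ≡ 3, 22^4 ≡ 3² = 9, 22^8 ≡ 9² = 81 ≡ 7, 22^16 ≡ 7² = 49 ≡ 12. Since 17 = 16 + 1, 22^17 ≡ 12·22: 12·22 = 264 ≡ 5. So 22^17 ≡ 5 (mod 37).
Hence T⁻¹(22) = 5.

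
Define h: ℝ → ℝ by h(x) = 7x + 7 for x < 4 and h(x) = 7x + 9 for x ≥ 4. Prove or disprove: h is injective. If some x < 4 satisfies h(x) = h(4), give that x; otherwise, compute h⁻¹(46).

37/7

Both pieces are strictly increasing (slopes 7 and 7), so each is injective on its own interval.
The left piece maps (−∞, 4) onto (−∞, 35); the right piece maps [4, ∞) onto [37, ∞).
These images are disjoint, so no value is attained by both pieces. Hence h is injective.
Because the two images are disjoint, no x < 4 has h(x) = h(4), so we compute h⁻¹(46): 46 lies in [37, ∞), so solve 7x + 9 = 46: x = (46 − 9)/7 = 37/7.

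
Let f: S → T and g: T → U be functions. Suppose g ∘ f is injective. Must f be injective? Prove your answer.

Suppose f(a) = f(b). Applying g: (g ∘ f)(a) = (g ∘ f)(b). Since g ∘ f is injective, a = b. Therefore f is injective.

injective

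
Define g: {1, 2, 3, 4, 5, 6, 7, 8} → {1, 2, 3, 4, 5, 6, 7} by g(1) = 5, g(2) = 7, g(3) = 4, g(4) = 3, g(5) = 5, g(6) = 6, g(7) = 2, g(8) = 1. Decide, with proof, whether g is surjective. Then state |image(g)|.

7

Every element of the codomain has a preimage: 1 = g(8), 2 = g(7), 3 = g(4), 4 = g(3), 5 = g(1), 6 = g(6), 7 = g(2).
So g is surjective.
The image of g is {1, 2, 3, 4, 5, 6, 7}, which has 7 elements.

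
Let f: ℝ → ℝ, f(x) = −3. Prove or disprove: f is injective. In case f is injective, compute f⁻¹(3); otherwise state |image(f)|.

f(0) = −3 = f(1) with 0 ≠ 1, so f is not injective.
Since f is not injective, we state |image(f)|: the image of f is {−3}, which has 1 element.

1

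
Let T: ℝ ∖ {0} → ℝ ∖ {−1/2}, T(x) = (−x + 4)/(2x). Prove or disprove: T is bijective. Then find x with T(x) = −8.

-4/15

Suppose T(x_1) = T(x_2). Cross-multiplying: (−x_1 + 4)(2x_2) = (−x_2 + 4)(2x_1).
Expanding both sides and cancelling the symmetric terms leaves −8·(x_1 − x_2) = 0. Since −8 ≠ 0, x_1 = x_2. Hence T is injective.
For any y ≠ −1/2, solving y(2x) = −x + 4 for x gives a well-defined x ≠ 0. So T is surjective.
Hence T is bijective.
Solving T(x) = −8: cross-multiplying gives −x + 4 = −8(2x), which rearranges to 15x = −4, so x = −4/15.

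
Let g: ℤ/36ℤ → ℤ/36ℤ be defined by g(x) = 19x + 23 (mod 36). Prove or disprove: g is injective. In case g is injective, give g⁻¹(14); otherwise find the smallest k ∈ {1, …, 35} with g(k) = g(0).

By definition, g is injective if g(x_1) = g(x_2) implies x_1 = x_2.
If g(x_1) = g(x_2), then 19x_1 ≡ 19x_2 (mod 36). Because gcd(19, 36) = 1, we may cancel 19 to get x_1 ≡ x_2 (mod 36).
Thus g is injective.
We now compute 19⁻¹ mod 36 explicitly. Euclid's algorithm: 36 = 1·19 + 17, 19 = 1·17 + 2, 17 = 8·2 + 1; back-substituting gives 1 = 19·19 − 10·36, so 19⁻¹ ≡ 19 (mod 36).
Since g is injective, we compute g⁻¹(14): solve 19x + 23 ≡ 14 (mod 36), i.e. 19x ≡ 27 (mod 36).
Multiplying by 19⁻¹ = 19 gives x ≡ 19·27 = 513 = 14·36 + 9 ≡ 9 (mod 36).
Check: g(9) = 19·9 + 23 = 194 = 5·36 + 14 ≡ 14 (mod 36).

9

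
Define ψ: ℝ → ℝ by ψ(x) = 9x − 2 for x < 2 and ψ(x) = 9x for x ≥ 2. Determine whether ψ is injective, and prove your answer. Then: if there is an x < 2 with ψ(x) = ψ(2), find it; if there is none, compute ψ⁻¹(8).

10/9

Both pieces are strictly increasing (slopes 9 and 9), so each is injective on its own interval.
The left piece maps (−∞, 2) onto (−∞, 16); the right piece maps [2, ∞) onto [18, ∞).
These images are disjoint, so no value is attained by both pieces. Hence ψ is injective.
Because the two images are disjoint, no x < 2 has ψ(x) = ψ(2), so we compute ψ⁻¹(8): 8 lies in (−∞, 16), so solve 9x − 2 = 8: x = (8 + 2)/9 = 10/9.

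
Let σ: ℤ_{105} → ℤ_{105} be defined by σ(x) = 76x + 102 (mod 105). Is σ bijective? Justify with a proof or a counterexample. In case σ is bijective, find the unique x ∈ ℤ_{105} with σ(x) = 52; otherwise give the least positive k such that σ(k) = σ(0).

By definition, injectivity means: for all s, t in the domain, σ(s) = σ(t) implies s = t.
Suppose σ(s) = σ(t) in ℤ_{105}. Then 76s + 102 ≡ 76t + 102 (mod 105), therefore 76(s − t) ≡ 0 (mod 105).
Since gcd(76, 105) = 1, 76 is invertible modulo 105, thus s − t ≡ 0 (mod 105), i.e. s = t.
We now compute 76⁻¹ mod 105 explicitly. Euclid's algorithm: 105 = 1·76 + 29, 76 = 2·29 + 18, 29 = 1·18 + 11, 18 = 1·11 + 7, 11 = 1·7 + 4, 7 = 1·4 + 3, 4 = 1·3 + 1; back-substituting gives 1 = 76·76 − 55·105, so 76⁻¹ ≡ 76 (mod 105).
Then y ↦ 76(y − 102) is a two-sided inverse to σ, so every y ∈ ℤ_{105} has a preimage.
So σ is bijective.
Since σ is bijective, we find σ⁻¹(52): we need 76x ≡ 52 − 102 ≡ 55 (mod 105). Using 76⁻¹ = 76: x ≡ 76·55 = 4180 = 39·105 + 85, so x = 85.
Check: σ(85) = 76·85 + 102 = 6562 = 62·105 + 52 ≡ 52 (mod 105).

85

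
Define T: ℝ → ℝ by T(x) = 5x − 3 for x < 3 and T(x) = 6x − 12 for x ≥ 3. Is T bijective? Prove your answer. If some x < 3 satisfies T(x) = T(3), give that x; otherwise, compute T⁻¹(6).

Both pieces are strictly increasing (slopes 5 and 6), so each is injective on its own interval.
The left piece maps (−∞, 3) onto (−∞, 12); the right piece maps [3, ∞) onto [6, ∞).
These images overlap. In particular T(3) = 6 (right piece), and solving 5x − 3 = 6 on the left piece gives x = 9/5 < 3.
So T(9/5) = T(3) with 9/5 ≠ 3, and T is not injective, hence not bijective. This x = 9/5 is the requested value below 3.

9/5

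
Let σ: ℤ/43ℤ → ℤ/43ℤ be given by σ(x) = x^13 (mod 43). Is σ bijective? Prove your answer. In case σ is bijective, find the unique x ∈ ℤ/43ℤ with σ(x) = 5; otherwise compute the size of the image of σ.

Since 43 is prime, the nonzero elements of ℤ/43ℤ form a cyclic group of order 42.
As gcd(13, 42) = 1, raising to the 13th power is a bijection on this group: if a^13 ≡ b^13 then (ab^{−1})^13 = 1, and the only element of order dividing gcd(13, 42) = 1 is 1, so a = b.
With σ(0) = 0 this makes σ injective on all of ℤ/43ℤ, hence bijective (finite equal-size domain and codomain). In particular σ is bijective.
Since σ is bijective, we find the preimage of 5. The inverse of x ↦ x^13 on (ℤ/43ℤ)^× is x ↦ x^13, because 13·13 = 169 = 4·42 + 1 ≡ 1 (mod 42) and x^{42} = 1 for x ≠ 0 (Fermat). So σ⁻¹(5) = 5^13 mod 43.
Repeated squaring mod 43: 5^1 ≡ 5, 5^2 ≡ 5² = 25, 5^4 ≡ 25² = 625 ≡ 23, 5^8 ≡ 23² = 529 ≡ 13. Since 13 = 8 + 4 + 1, 5^13 ≡ 13·23·5: 13·23 = 299 ≡ 41, then 41·5 = 205 ≡ 33. So 5^13 ≡ 33 (mod 43).
Hence σ⁻¹(5) = 33.

33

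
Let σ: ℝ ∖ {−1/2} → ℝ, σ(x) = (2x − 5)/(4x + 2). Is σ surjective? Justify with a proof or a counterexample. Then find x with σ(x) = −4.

-1/6

If σ(x) = 1/2, cross-multiplying gives 4(2x − 5) = 2(4x + 2), which simplifies to −20 = 4 — false.  So 1/2 has no preimage and σ is not surjective.
Solving σ(x) = −4: cross-multiplying gives 2x − 5 = −4(4x + 2), which rearranges to 18x = −3, so x = −1/6.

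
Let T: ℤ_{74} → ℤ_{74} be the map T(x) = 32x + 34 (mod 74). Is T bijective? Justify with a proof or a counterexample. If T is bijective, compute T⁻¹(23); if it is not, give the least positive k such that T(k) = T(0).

Recall that T is injective if T(s) = T(t) implies s = t.
We have gcd(32, 74) = 2 > 1. Taking s = 0 and t = 37: T(0) = 34 and T(37) = 32·37 + 34 = 1218 ≡ 34 (mod 74).
So T(0) = T(37) while 0 ≠ 37, thus T is not injective, hence not bijective.
Since T is not bijective, we find the least positive k with T(k) = T(0): this means 32k ≡ 0 (mod 74), i.e. 74 ∣ 32k. Since gcd(32, 74) = 2, dividing through by 2 this holds exactly when 37 ∣ 16k, and as gcd(16, 37) = 1, exactly when 37 ∣ k.
The smallest positive such k is 37.

37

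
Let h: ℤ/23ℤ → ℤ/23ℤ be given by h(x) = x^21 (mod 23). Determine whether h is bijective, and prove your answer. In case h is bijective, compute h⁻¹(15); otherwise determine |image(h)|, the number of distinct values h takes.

Since 23 is prime, the nonzero elements of ℤ/23ℤ form a cyclic group of order 22.
As gcd(21, 22) = 1, raising to the 21st power is a bijection on this group: if x_1^21 ≡ x_2^21 then (x_1x_2^{−1})^21 = 1, and the only element of order dividing gcd(21, 22) = 1 is 1, so x_1 = x_2.
With h(0) = 0 this makes h injective on all of ℤ/23ℤ, hence bijective (finite equal-size domain and codomain). In particular h is bijective.
Since h is bijective, we find the preimage of 15. The inverse of x ↦ x^21 on (ℤ/23ℤ)^× is x ↦ x^21, because 21·21 = 441 = 20·22 + 1 ≡ 1 (mod 22) and x^{22} = 1 for x ≠ 0 (Fermat). So h⁻¹(15) = 15^21 mod 23.
Repeated squaring mod 23: 15^1 ≡ 15, 15^2 ≡ 15² = 225 ≡ 18, 15^4 ≡ 18² = 324 ≡ 2, 15^8 ≡ 2² = 4, 15^16 ≡ 4² = 16. Since 21 = 16 + 4 + 1, 15^21 ≡ 16·2·15: 16·2 = 32 ≡ 9, then 9·15 = 135 ≡ 20. So 15^21 ≡ 20 (mod 23).
Hence h⁻¹(15) = 20.

20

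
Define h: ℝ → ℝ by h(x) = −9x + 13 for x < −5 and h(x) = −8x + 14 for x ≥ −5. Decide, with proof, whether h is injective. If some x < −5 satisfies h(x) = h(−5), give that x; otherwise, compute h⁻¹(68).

-55/9

Both pieces are strictly decreasing (slopes −9 and −8), so each is injective on its own interval.
The left piece maps (−∞, −5) onto (58, ∞); the right piece maps [−5, ∞) onto (−∞, 54].
These images are disjoint, so no value is attained by both pieces. Therefore h is injective.
Because the two images are disjoint, no x < −5 has h(x) = h(−5), so we compute h⁻¹(68): 68 lies in (58, ∞), so solve −9x + 13 = 68: x = (68 − 13)/(−9) = −55/9.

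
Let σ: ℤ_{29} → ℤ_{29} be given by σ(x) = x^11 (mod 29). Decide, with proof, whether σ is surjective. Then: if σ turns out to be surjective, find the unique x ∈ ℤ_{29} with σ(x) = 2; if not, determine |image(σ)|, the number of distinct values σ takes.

10

Since 29 is prime, the nonzero elements of ℤ_{29} form a cyclic group of order 28.
As gcd(11, 28) = 1, raising to the 11th power is a bijection on this group: if s^11 ≡ t^11 then (st^{−1})^11 = 1, and the only element of order dividing gcd(11, 28) = 1 is 1, so s = t.
With σ(0) = 0 this makes σ injective on all of ℤ_{29}, hence bijective (finite equal-size domain and codomain). In particular σ is surjective.
Since σ is surjective, we find the preimage of 2. The inverse of x ↦ x^11 on (ℤ_{29})^× is x ↦ x^23, because 11·23 = 253 = 9·28 + 1 ≡ 1 (mod 28) and x^{28} = 1 for x ≠ 0 (Fermat). So σ⁻¹(2) = 2^23 mod 29.
Repeated squaring mod 29: 2^1 ≡ 2, 2^2 ≡ 2² = 4, 2^4 ≡ 4² = 16, 2^8 ≡ 16² = 256 ≡ 24, 2^16 ≡ 24² = 576 ≡ 25. Since 23 = 16 + 4 + 2 + 1, 2^23 ≡ 25·16·4·2: 25·16 = 400 ≡ 23, then 23·4 = 92 ≡ 5, then 5·2 = 10. So 2^23 ≡ 10 (mod 29).
Hence σ⁻¹(2) = 10.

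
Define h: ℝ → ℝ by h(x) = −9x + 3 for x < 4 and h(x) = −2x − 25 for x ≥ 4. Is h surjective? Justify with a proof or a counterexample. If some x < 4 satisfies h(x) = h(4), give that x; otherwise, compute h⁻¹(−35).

5

Both pieces are strictly decreasing (slopes −9 and −2), so each is injective on its own interval.
The left piece maps (−∞, 4) onto (−33, ∞); the right piece maps [4, ∞) onto (−∞, −33].
These images together cover ℝ, so h is surjective.
Because the two images are disjoint, no x < 4 has h(x) = h(4), so we compute h⁻¹(−35): −35 lies in (−∞, −33], so solve −2x − 25 = −35: x = (−35 + 25)/(−2) = 5.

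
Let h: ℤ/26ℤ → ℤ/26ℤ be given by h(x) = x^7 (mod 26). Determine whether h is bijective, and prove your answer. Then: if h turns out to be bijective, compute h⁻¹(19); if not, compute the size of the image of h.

Computing x^7 mod 26 for each x (by repeated squaring, reducing mod 26 at every step), the values h(0), h(1), …, h(25) are: 0, 1, 24, 3, 4, 21, 20, 19, 18, 9, 10, 15, 12, 13, 14, 11, 16, 17, 8, 7, 6, 5, 22, 23, 2, 25.
Every element of ℤ/26ℤ appears exactly once in this list, so h is a bijection, and in particular bijective.
Since h is bijective, we read off the preimage of 19 from the same table: h(7) = 19, so h⁻¹(19) = 7.

7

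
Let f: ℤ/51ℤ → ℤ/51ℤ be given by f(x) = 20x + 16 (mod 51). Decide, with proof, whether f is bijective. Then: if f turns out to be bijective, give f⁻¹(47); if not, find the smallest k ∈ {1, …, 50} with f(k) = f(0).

Recall that injectivity means: for all u, v in the domain, f(u) = f(v) implies u = v.
Suppose f(u) = f(v) in ℤ/51ℤ. Then 20u + 16 ≡ 20v + 16 (mod 51), therefore 20(u − v) ≡ 0 (mod 51).
Since gcd(20, 51) = 1, 20 is invertible modulo 51, hence u − v ≡ 0 (mod 51), i.e. u = v.
We now compute 20⁻¹ mod 51 explicitly. Euclid's algorithm: 51 = 2·20 + 11, 20 = 1·11 + 9, 11 = 1·9 + 2, 9 = 4·2 + 1; back-substituting gives 1 = 23·20 − 9·51, so 20⁻¹ ≡ 23 (mod 51).
Then y ↦ 23(y − 16) is a two-sided inverse to f, so every y ∈ ℤ/51ℤ has a preimage.
Therefore f is bijective.
Since f is bijective, we find f⁻¹(47): we need 20x ≡ 47 − 16 ≡ 31 (mod 51). Using 20⁻¹ = 23: x ≡ 23·31 = 713 = 13·51 + 50, so x = 50.
Check: f(50) = 20·50 + 16 = 1016 = 19·51 + 47 ≡ 47 (mod 51).

50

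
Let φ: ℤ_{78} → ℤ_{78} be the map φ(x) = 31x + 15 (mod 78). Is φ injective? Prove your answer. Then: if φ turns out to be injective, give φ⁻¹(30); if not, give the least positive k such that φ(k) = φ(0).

By definition, φ is injective when φ(a) = φ(b) forces a = b.
If φ(a) = φ(b), then 31a ≡ 31b (mod 78). Because gcd(31, 78) = 1, we may cancel 31 to get a ≡ b (mod 78).
So φ is injective.
We now compute 31⁻¹ mod 78 explicitly. Euclid's algorithm: 78 = 2·31 + 16, 31 = 1·16 + 15, 16 = 1·15 + 1; back-substituting gives 1 = 73·31 − 29·78, so 31⁻¹ ≡ 73 (mod 78).
Since φ is injective, we compute φ⁻¹(30): solve 31x + 15 ≡ 30 (mod 78), i.e. 31x ≡ 15 (mod 78).
Multiplying by 31⁻¹ = 73 gives x ≡ 73·15 = 1095 = 14·78 + 3 ≡ 3 (mod 78).
Check: φ(3) = 31·3 + 15 = 108 = 1·78 + 30 ≡ 30 (mod 78).

3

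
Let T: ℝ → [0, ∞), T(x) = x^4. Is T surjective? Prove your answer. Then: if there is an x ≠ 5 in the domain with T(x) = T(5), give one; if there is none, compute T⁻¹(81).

-5

For any y ∈ [0, ∞), x = y^{1/4} ∈ ℝ satisfies x^4 = y, so T is surjective.
For the follow-up, such an x exists: taking x = −5 ∈ ℝ gives T(−5) = 625 = T(5) with −5 ≠ 5.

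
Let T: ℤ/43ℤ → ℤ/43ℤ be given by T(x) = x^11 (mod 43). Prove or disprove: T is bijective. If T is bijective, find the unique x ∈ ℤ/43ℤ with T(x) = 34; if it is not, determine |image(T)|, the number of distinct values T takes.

Since 43 is prime, the nonzero elements of ℤ/43ℤ form a cyclic group of order 42.
As gcd(11, 42) = 1, raising to the 11th power is a bijection on this group: if x_1^11 ≡ x_2^11 then (x_1x_2^{−1})^11 = 1, and the only element of order dividing gcd(11, 42) = 1 is 1, so x_1 = x_2.
With T(0) = 0 this makes T injective on all of ℤ/43ℤ, hence bijective (finite equal-size domain and codomain). In particular T is bijective.
Since T is bijective, we find the preimage of 34. The inverse of x ↦ x^11 on (ℤ/43ℤ)^× is x ↦ x^23, because 11·23 = 253 = 6·42 + 1 ≡ 1 (mod 42) and x^{42} = 1 for x ≠ 0 (Fermat). So T⁻¹(34) = 34^23 mod 43.
Repeated squaring mod 43: 34^1 ≡ 34, 34^2 ≡ 34² = 1156 ≡ 38, 34^4 ≡ 38² = 1444 ≡ 25, 34^8 ≡ 25² = 625 ≡ 23, 34^16 ≡ 23² = 529 ≡ 13. Since 23 = 16 + 4 + 2 + 1, 34^23 ≡ 13·25·38·34: 13·25 = 325 ≡ 24, then 24·38 = 912 ≡ 9, then 9·34 = 306 ≡ 5. So 34^23 ≡ 5 (mod 43).
Hence T⁻¹(34) = 5.

5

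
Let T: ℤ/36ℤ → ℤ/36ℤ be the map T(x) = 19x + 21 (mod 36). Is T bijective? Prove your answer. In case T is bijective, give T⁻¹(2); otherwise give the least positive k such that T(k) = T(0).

35

Suppose T(a) = T(b) in ℤ/36ℤ. Then 19a + 21 ≡ 19b + 21 (mod 36), thus 19(a − b) ≡ 0 (mod 36).
Since gcd(19, 36) = 1, 19 is invertible modulo 36, therefore a − b ≡ 0 (mod 36), i.e. a = b.
We now compute 19⁻¹ mod 36 explicitly. Euclid's algorithm: 36 = 1·19 + 17, 19 = 1·17 + 2, 17 = 8·2 + 1; back-substituting gives 1 = 19·19 − 10·36, so 19⁻¹ ≡ 19 (mod 36).
Then y ↦ 19(y − 21) is a two-sided inverse to T, so every y ∈ ℤ/36ℤ has a preimage.
Therefore T is bijective.
Since T is bijective, we find T⁻¹(2): we need 19x ≡ 2 − 21 ≡ 17 (mod 36). Using 19⁻¹ = 19: x ≡ 19·17 = 323 = 8·36 + 35, so x = 35.
Check: T(35) = 19·35 + 21 = 686 = 19·36 + 2 ≡ 2 (mod 36).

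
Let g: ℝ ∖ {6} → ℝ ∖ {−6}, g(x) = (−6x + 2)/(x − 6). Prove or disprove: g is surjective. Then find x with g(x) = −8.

23

For any y ≠ −6, solving y(x − 6) = −6x + 2 for x gives a well-defined x ≠ 6. So g is surjective.
Solving g(x) = −8: cross-multiplying gives −6x + 2 = −8(x − 6), which rearranges to 2x = 46, so x = 23.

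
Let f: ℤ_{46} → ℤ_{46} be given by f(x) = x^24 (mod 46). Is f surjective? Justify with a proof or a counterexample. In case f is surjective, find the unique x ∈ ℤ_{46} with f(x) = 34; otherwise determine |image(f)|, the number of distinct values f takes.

24

f(22): Repeated squaring mod 46: 22^1 ≡ 22, 22^2 ≡ 22² = 484 ≡ 24, 22^4 ≡ 24² = 576 ≡ 24, 22^8 ≡ 24² = 576 ≡ 24, 22^16 ≡ 24² = 576 ≡ 24. Since 24 = 16 + 8, 22^24 ≡ 24·24: 24·24 = 576 ≡ 24. So 22^24 ≡ 24 (mod 46).
f(24): Repeated squaring mod 46: 24^1 ≡ 24, 24^2 ≡ 24² = 576 ≡ 24, 24^4 ≡ 24² = 576 ≡ 24, 24^8 ≡ 24² = 576 ≡ 24, 24^16 ≡ 24² = 576 ≡ 24. Since 24 = 16 + 8, 24^24 ≡ 24·24: 24·24 = 576 ≡ 24. So 24^24 ≡ 24 (mod 46).
So f(22) = f(24) = 24 while 22 ≠ 24, thus f is not injective.
A non-injective map from the 46-element set ℤ_{46} to itself takes at most 45 distinct values, so it cannot be surjective. Hence f is not surjective.
Since f is not surjective, we determine |image(f)|. Computing x^24 mod 46 for each x (by repeated squaring, reducing mod 46 at every step), the values f(0), f(1), …, f(45) are: 0, 1, 4, 9, 16, 25, 36, 3, 18, 35, 8, 29, 6, 31, 12, 41, 26, 13, 2, 39, 32, 27, 24, 23, 24, 27, 32, 39, 2, 13, 26, 41, 12, 31, 6, 29, 8, 35, 18, 3, 36, 25, 16, 9, 4, 1.
The distinct values are {0, 1, 2, 3, 4, 6, 8, 9, 12, 13, 16, 18, 23, 24, 25, 26, 27, 29, 31, 32, 35, 36, 39, 41}; there are 24 of them.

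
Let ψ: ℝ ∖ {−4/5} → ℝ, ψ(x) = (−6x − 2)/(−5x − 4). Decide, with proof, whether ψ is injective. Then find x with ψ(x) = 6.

-11/12

Suppose ψ(u) = ψ(v). Cross-multiplying: (−6u − 2)(−5v − 4) = (−6v − 2)(−5u − 4).
Expanding both sides and cancelling the symmetric terms leaves 14·(u − v) = 0. Since 14 ≠ 0, u = v. Thus ψ is injective.
Solving ψ(x) = 6: cross-multiplying gives −6x − 2 = 6(−5x − 4), which rearranges to 24x = −22, so x = −11/12.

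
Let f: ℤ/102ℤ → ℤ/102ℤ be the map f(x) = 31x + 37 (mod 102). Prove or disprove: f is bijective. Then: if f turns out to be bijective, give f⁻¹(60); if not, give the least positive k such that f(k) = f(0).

If f(u) = f(v), then 31u ≡ 31v (mod 102). Because gcd(31, 102) = 1, we may cancel 31 to get u ≡ v (mod 102).
We now compute 31⁻¹ mod 102 explicitly. Euclid's algorithm: 102 = 3·31 + 9, 31 = 3·9 + 4, 9 = 2·4 + 1; back-substituting gives 1 = 79·31 − 24·102, so 31⁻¹ ≡ 79 (mod 102).
Then y ↦ 79(y − 37) is a two-sided inverse to f, so every y ∈ ℤ/102ℤ has a preimage.
Therefore f is bijective.
Since f is bijective, we compute f⁻¹(60): solve 31x + 37 ≡ 60 (mod 102), i.e. 31x ≡ 23 (mod 102).
Multiplying by 31⁻¹ = 79 gives x ≡ 79·23 = 1817 = 17·102 + 83 ≡ 83 (mod 102).
Check: f(83) = 31·83 + 37 = 2610 = 25·102 + 60 ≡ 60 (mod 102).

83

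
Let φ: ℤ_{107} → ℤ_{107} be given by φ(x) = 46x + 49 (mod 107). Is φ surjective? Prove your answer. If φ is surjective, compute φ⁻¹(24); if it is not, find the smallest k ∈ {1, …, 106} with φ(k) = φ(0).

39

Since gcd(46, 107) = 1, 46 is invertible modulo 107. Euclid's algorithm: 107 = 2·46 + 15, 46 = 3·15 + 1; back-substituting gives 1 = 7·46 − 3·107, so 46⁻¹ ≡ 7 (mod 107).
Then y ↦ 7(y − 49) is a two-sided inverse to φ, so every y ∈ ℤ_{107} has a preimage.
Thus φ is surjective.
Since φ is surjective, we find φ⁻¹(24): we need 46x ≡ 24 − 49 ≡ 82 (mod 107). Using 46⁻¹ = 7: x ≡ 7·82 = 574 = 5·107 + 39, so x = 39.
Check: φ(39) = 46·39 + 49 = 1843 = 17·107 + 24 ≡ 24 (mod 107).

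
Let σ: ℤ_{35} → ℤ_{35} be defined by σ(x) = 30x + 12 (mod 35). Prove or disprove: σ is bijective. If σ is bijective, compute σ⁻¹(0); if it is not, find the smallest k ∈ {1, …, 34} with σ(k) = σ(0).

We have gcd(30, 35) = 5 > 1. Taking a = 0 and b = 7: σ(0) = 12 and σ(7) = 30·7 + 12 = 222 ≡ 12 (mod 35).
So σ(0) = σ(7) while 0 ≠ 7, therefore σ is not injective, hence not bijective.
Since σ is not bijective, we find the least positive k with σ(k) = σ(0): this means 30k ≡ 0 (mod 35), i.e. 35 ∣ 30k. Since gcd(30, 35) = 5, dividing through by 5 this holds exactly when 7 ∣ 6k, and as gcd(6, 7) = 1, exactly when 7 ∣ k.
The smallest positive such k is 7.

7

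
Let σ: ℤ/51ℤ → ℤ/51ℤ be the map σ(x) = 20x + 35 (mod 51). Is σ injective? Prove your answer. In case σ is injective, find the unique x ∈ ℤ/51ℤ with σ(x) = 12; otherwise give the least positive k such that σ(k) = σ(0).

32

If σ(s) = σ(t), then 20s ≡ 20t (mod 51). Because gcd(20, 51) = 1, we may cancel 20 to get s ≡ t (mod 51).
So σ is injective.
We now compute 20⁻¹ mod 51 explicitly. Euclid's algorithm: 51 = 2·20 + 11, 20 = 1·11 + 9, 11 = 1·9 + 2, 9 = 4·2 + 1; back-substituting gives 1 = 23·20 − 9·51, so 20⁻¹ ≡ 23 (mod 51).
Since σ is injective, we compute σ⁻¹(12): solve 20x + 35 ≡ 12 (mod 51), i.e. 20x ≡ 28 (mod 51).
Multiplying by 20⁻¹ = 23 gives x ≡ 23·28 = 644 = 12·51 + 32 ≡ 32 (mod 51).
Check: σ(32) = 20·32 + 35 = 675 = 13·51 + 12 ≡ 12 (mod 51).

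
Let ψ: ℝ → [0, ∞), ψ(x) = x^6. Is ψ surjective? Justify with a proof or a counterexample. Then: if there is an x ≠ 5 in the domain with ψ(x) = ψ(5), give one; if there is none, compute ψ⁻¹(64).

For any y ∈ [0, ∞), x = y^{1/6} ∈ ℝ satisfies x^6 = y, so ψ is surjective.
For the follow-up, such an x exists: taking x = −5 ∈ ℝ gives ψ(−5) = 15625 = ψ(5) with −5 ≠ 5.

-5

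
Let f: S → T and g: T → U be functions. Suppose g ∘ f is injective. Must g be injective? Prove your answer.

No. Take S = {0, 1, 2}, T = {0, 1, 2, 3, 4}, U = {0, 1, 2, 3, 4}, f(a) = a for each a ∈ S, and g(b) = 3 if b ∈ {3, 4} else g(b) = b.
Then g ∘ f = f is injective (S ⊂ T and f is the inclusion), but g(3) = g(4) = 3 with 3 ≠ 4, so g is not injective.

not injective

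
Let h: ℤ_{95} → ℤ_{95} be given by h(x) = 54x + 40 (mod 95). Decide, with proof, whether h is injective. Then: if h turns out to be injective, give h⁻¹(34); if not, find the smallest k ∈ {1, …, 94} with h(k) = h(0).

21

Recall that injectivity means: for all x_1, x_2 in the domain, h(x_1) = h(x_2) implies x_1 = x_2.
If h(x_1) = h(x_2), then 54x_1 ≡ 54x_2 (mod 95). Because gcd(54, 95) = 1, we may cancel 54 to get x_1 ≡ x_2 (mod 95).
Therefore h is injective.
We now compute 54⁻¹ mod 95 explicitly. Euclid's algorithm: 95 = 1·54 + 41, 54 = 1·41 + 13, 41 = 3·13 + 2, 13 = 6·2 + 1; back-substituting gives 1 = 44·54 − 25·95, so 54⁻¹ ≡ 44 (mod 95).
Since h is injective, we find h⁻¹(34): we need 54x ≡ 34 − 40 ≡ 89 (mod 95). Using 54⁻¹ = 44: x ≡ 44·89 = 3916 = 41·95 + 21, so x = 21.
Check: h(21) = 54·21 + 40 = 1174 = 12·95 + 34 ≡ 34 (mod 95).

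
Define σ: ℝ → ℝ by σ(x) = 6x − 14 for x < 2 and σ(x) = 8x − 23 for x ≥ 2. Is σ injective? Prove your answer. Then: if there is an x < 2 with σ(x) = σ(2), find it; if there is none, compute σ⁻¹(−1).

7/6

Both pieces are strictly increasing (slopes 6 and 8), so each is injective on its own interval.
The left piece maps (−∞, 2) onto (−∞, −2); the right piece maps [2, ∞) onto [−7, ∞).
These images overlap. In particular σ(2) = −7 (right piece), and solving 6x − 14 = −7 on the left piece gives x = 7/6 < 2.
So σ(7/6) = σ(2) with 7/6 ≠ 2, and σ is not injective. This x = 7/6 is the requested value below 2.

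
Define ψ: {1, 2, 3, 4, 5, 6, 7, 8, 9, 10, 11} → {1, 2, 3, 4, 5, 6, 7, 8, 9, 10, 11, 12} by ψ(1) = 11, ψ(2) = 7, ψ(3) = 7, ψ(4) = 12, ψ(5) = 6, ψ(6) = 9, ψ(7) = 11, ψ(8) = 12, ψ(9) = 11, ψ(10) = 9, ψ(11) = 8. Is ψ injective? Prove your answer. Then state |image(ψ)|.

6

ψ(2) = 7 = ψ(3) with 2 ≠ 3, so ψ is not injective.
The image of ψ is {6, 7, 8, 9, 11, 12}, which has 6 elements.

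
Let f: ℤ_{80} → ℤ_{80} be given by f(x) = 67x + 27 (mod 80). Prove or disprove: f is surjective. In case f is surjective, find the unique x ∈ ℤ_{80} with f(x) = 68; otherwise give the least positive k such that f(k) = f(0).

Since gcd(67, 80) = 1, 67 is invertible modulo 80. Euclid's algorithm: 80 = 1·67 + 13, 67 = 5·13 + 2, 13 = 6·2 + 1; back-substituting gives 1 = 43·67 − 36·80, so 67⁻¹ ≡ 43 (mod 80).
Then y ↦ 43(y − 27) is a two-sided inverse to f, so every y ∈ ℤ_{80} has a preimage.
Thus f is surjective.
Since f is surjective, we find f⁻¹(68): we need 67x ≡ 68 − 27 ≡ 41 (mod 80). Using 67⁻¹ = 43: x ≡ 43·41 = 1763 = 22·80 + 3, so x = 3.
Check: f(3) = 67·3 + 27 = 228 = 2·80 + 68 ≡ 68 (mod 80).

3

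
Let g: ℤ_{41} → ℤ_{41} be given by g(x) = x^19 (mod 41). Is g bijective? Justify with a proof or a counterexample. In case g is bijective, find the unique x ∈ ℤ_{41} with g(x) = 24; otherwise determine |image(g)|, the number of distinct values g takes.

Since 41 is prime, the nonzero elements of ℤ_{41} form a cyclic group of order 40.
As gcd(19, 40) = 1, raising to the 19th power is a bijection on this group: if x_1^19 ≡ x_2^19 then (x_1x_2^{−1})^19 = 1, and the only element of order dividing gcd(19, 40) = 1 is 1, so x_1 = x_2.
With g(0) = 0 this makes g injective on all of ℤ_{41}, hence bijective (finite equal-size domain and codomain). In particular g is bijective.
Since g is bijective, we find the preimage of 24. The inverse of x ↦ x^19 on (ℤ_{41})^× is x ↦ x^19, because 19·19 = 361 = 9·40 + 1 ≡ 1 (mod 40) and x^{40} = 1 for x ≠ 0 (Fermat). So g⁻¹(24) = 24^19 mod 41.
Repeated squaring mod 41: 24^1 ≡ 24, 24^2 ≡ 24² = 576 ≡ 2, 24^4 ≡ 2² = 4, 24^8 ≡ 4² = 16, 24^16 ≡ 16² = 256 ≡ 10. Since 19 = 16 + 2 + 1, 24^19 ≡ 10·2·24: 10·2 = 20, then 20·24 = 480 ≡ 29. So 24^19 ≡ 29 (mod 41).
Hence g⁻¹(24) = 29.

29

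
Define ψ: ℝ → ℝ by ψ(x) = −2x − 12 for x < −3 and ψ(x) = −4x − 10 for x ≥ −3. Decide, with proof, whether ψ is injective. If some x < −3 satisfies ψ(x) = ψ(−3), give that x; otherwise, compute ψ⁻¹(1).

Both pieces are strictly decreasing (slopes −2 and −4), so each is injective on its own interval.
The left piece maps (−∞, −3) onto (−6, ∞); the right piece maps [−3, ∞) onto (−∞, 2].
These images overlap. In particular ψ(−3) = 2 (right piece), and solving −2x − 12 = 2 on the left piece gives x = −7 < −3.
So ψ(−7) = ψ(−3) with −7 ≠ −3, and ψ is not injective. This x = −7 is the requested value below −3.

-7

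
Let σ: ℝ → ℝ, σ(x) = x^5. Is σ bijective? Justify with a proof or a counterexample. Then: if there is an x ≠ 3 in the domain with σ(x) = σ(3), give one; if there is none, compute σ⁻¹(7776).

6

On ℝ, x ↦ x^5 is strictly increasing (injective) and for any y ∈ ℝ the 5th root y^{1/5} lies in ℝ (surjective). So σ is bijective.
Since x ↦ x^5 is strictly increasing on ℝ, it is injective there, so no x ≠ 3 in the domain has σ(x) = σ(3). We therefore compute σ⁻¹(7776) = 7776^{1/5} = 6 (indeed 6^5 = 7776).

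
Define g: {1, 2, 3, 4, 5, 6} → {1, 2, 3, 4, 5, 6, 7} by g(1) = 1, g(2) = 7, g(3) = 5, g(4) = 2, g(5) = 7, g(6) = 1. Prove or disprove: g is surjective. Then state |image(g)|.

No element maps to 3, so g is not surjective.
The image of g is {1, 2, 5, 7}, which has 4 elements.

4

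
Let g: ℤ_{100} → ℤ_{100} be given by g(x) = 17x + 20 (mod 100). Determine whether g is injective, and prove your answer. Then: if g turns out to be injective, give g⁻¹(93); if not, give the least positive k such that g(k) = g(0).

69

If g(x_1) = g(x_2), then 17x_1 ≡ 17x_2 (mod 100). Because gcd(17, 100) = 1, we may cancel 17 to get x_1 ≡ x_2 (mod 100).
Thus g is injective.
We now compute 17⁻¹ mod 100 explicitly. Euclid's algorithm: 100 = 5·17 + 15, 17 = 1·15 + 2, 15 = 7·2 + 1; back-substituting gives 1 = 53·17 − 9·100, so 17⁻¹ ≡ 53 (mod 100).
Since g is injective, we compute g⁻¹(93): solve 17x + 20 ≡ 93 (mod 100), i.e. 17x ≡ 73 (mod 100).
Multiplying by 17⁻¹ = 53 gives x ≡ 53·73 = 3869 = 38·100 + 69 ≡ 69 (mod 100).
Check: g(69) = 17·69 + 20 = 1193 = 11·100 + 93 ≡ 93 (mod 100).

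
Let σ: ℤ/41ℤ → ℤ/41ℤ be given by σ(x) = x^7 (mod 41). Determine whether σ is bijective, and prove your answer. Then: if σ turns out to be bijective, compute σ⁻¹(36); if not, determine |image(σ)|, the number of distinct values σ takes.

39

Since 41 is prime, the nonzero elements of ℤ/41ℤ form a cyclic group of order 40.
As gcd(7, 40) = 1, raising to the 7th power is a bijection on this group: if u^7 ≡ v^7 then (uv^{−1})^7 = 1, and the only element of order dividing gcd(7, 40) = 1 is 1, so u = v.
With σ(0) = 0 this makes σ injective on all of ℤ/41ℤ, hence bijective (finite equal-size domain and codomain). In particular σ is bijective.
Since σ is bijective, we find the preimage of 36. The inverse of x ↦ x^7 on (ℤ/41ℤ)^× is x ↦ x^23, because 7·23 = 161 = 4·40 + 1 ≡ 1 (mod 40) and x^{40} = 1 for x ≠ 0 (Fermat). So σ⁻¹(36) = 36^23 mod 41.
Repeated squaring mod 41: 36^1 ≡ 36, 36^2 ≡ 36² = 1296 ≡ 25, 36^4 ≡ 25² = 625 ≡ 10, 36^8 ≡ 10² = 100 ≡ 18, 36^16 ≡ 18² = 324 ≡ 37. Since 23 = 16 + 4 + 2 + 1, 36^23 ≡ 37·10·25·36: 37·10 = 370 ≡ 1, then 1·25 = 25, then 25·36 = 900 ≡ 39. So 36^23 ≡ 39 (mod 41).
Hence σ⁻¹(36) = 39.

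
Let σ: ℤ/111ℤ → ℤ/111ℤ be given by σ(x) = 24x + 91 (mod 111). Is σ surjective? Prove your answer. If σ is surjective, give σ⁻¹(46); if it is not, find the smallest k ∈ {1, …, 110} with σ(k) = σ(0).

By definition, surjectivity means every element of the codomain has a preimage under σ.
Since gcd(24, 111) = 3, we have 24x ≡ 0 (mod 3) for all x, so σ(x) ≡ 1 (mod 3).
But 0 ≢ 1 (mod 3), so 0 ∈ ℤ/111ℤ has no preimage. Thus σ is not surjective.
Since σ is not surjective, we find the least positive k with σ(k) = σ(0): this means 24k ≡ 0 (mod 111), i.e. 111 ∣ 24k. Since gcd(24, 111) = 3, dividing through by 3 this holds exactly when 37 ∣ 8k, and as gcd(8, 37) = 1, exactly when 37 ∣ k.
The smallest positive such k is 37.

37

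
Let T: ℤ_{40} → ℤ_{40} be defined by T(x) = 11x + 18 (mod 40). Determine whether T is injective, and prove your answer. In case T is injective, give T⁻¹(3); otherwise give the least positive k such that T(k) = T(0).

Recall: injectivity means: for all s, t in the domain, T(s) = T(t) implies s = t.
If T(s) = T(t), then 11s ≡ 11t (mod 40). Because gcd(11, 40) = 1, we may cancel 11 to get s ≡ t (mod 40).
Hence T is injective.
We now compute 11⁻¹ mod 40 explicitly. Euclid's algorithm: 40 = 3·11 + 7, 11 = 1·7 + 4, 7 = 1·4 + 3, 4 = 1·3 + 1; back-substituting gives 1 = 11·11 − 3·40, so 11⁻¹ ≡ 11 (mod 40).
Since T is injective, we compute T⁻¹(3): solve 11x + 18 ≡ 3 (mod 40), i.e. 11x ≡ 25 (mod 40).
Multiplying by 11⁻¹ = 11 gives x ≡ 11·25 = 275 = 6·40 + 35 ≡ 35 (mod 40).
Check: T(35) = 11·35 + 18 = 403 = 10·40 + 3 ≡ 3 (mod 40).

35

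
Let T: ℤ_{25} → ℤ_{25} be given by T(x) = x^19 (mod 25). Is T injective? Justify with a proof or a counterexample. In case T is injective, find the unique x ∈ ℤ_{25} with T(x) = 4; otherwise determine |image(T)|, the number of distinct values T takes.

21

T(0) = 0^19 = 0.
T(5): Repeated squaring mod 25: 5^1 ≡ 5, 5^2 ≡ 5² = 25 ≡ 0, 5^4 ≡ 0² = 0, 5^8 ≡ 0² = 0, 5^16 ≡ 0² = 0. Since 19 = 16 + 2 + 1, 5^19 ≡ 0·0·5: 0·0 = 0, then 0·5 = 0. So 5^19 ≡ 0 (mod 25).
So T(0) = T(5) = 0 while 0 ≠ 5, hence T is not injective.
Since T is not injective, we determine |image(T)|. Computing x^19 mod 25 for each x (by repeated squaring, reducing mod 25 at every step), the values T(0), T(1), …, T(24) are: 0, 1, 13, 17, 19, 0, 21, 18, 22, 14, 0, 16, 23, 2, 9, 0, 11, 3, 7, 4, 0, 6, 8, 12, 24.
The distinct values are {0, 1, 2, 3, 4, 6, 7, 8, 9, 11, 12, 13, 14, 16, 17, 18, 19, 21, 22, 23, 24}; there are 21 of them.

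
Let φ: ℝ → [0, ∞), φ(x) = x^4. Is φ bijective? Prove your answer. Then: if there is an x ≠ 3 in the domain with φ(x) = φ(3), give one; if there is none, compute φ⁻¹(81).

-3

φ(3) = 81 = (−3)^4 = φ(−3) (since 4 is even), with 3 ≠ −3. So φ is not injective, hence not bijective.
For the follow-up, such an x exists: taking x = −3 ∈ ℝ gives φ(−3) = 81 = φ(3) with −3 ≠ 3.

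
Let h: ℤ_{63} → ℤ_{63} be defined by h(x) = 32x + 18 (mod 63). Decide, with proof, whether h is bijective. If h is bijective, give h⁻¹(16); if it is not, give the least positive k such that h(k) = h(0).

Suppose h(x_1) = h(x_2) in ℤ_{63}. Then 32x_1 + 18 ≡ 32x_2 + 18 (mod 63), hence 32(x_1 − x_2) ≡ 0 (mod 63).
Since gcd(32, 63) = 1, 32 is invertible modulo 63, hence x_1 − x_2 ≡ 0 (mod 63), i.e. x_1 = x_2.
We now compute 32⁻¹ mod 63 explicitly. Euclid's algorithm: 63 = 1·32 + 31, 32 = 1·31 + 1; back-substituting gives 1 = 2·32 − 1·63, so 32⁻¹ ≡ 2 (mod 63).
Then y ↦ 2(y − 18) is a two-sided inverse to h, so every y ∈ ℤ_{63} has a preimage.
Therefore h is bijective.
Since h is bijective, we find h⁻¹(16): we need 32x ≡ 16 − 18 ≡ 61 (mod 63). Using 32⁻¹ = 2: x ≡ 2·61 = 122 = 1·63 + 59, so x = 59.
Check: h(59) = 32·59 + 18 = 1906 = 30·63 + 16 ≡ 16 (mod 63).

59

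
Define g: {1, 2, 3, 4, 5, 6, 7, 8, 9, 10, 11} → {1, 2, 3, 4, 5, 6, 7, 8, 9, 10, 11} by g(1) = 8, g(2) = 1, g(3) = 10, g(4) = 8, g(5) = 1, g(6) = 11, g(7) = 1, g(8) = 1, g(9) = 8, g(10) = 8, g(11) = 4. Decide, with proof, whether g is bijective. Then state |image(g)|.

g(1) = 8 = g(4) with 1 ≠ 4, so g is not injective, hence not bijective.
The image of g is {1, 4, 8, 10, 11}, which has 5 elements.

5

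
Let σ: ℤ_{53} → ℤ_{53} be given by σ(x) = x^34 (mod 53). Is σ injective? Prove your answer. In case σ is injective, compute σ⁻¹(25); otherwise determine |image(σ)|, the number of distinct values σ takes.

27

σ(26): Repeated squaring mod 53: 26^1 ≡ 26, 26^2 ≡ 26² = 676 ≡ 40, 26^4 ≡ 40² = 1600 ≡ 10, 26^8 ≡ 10² = 100 ≡ 47, 26^16 ≡ 47² = 2209 ≡ 36, 26^32 ≡ 36² = 1296 ≡ 24. Since 34 = 32 + 2, 26^34 ≡ 24·40: 24·40 = 960 ≡ 6. So 26^34 ≡ 6 (mod 53).
σ(27): Repeated squaring mod 53: 27^1 ≡ 27, 27^2 ≡ 27² = 729 ≡ 40, 27^4 ≡ 40² = 1600 ≡ 10, 27^8 ≡ 10² = 100 ≡ 47, 27^16 ≡ 47² = 2209 ≡ 36, 27^32 ≡ 36² = 1296 ≡ 24. Since 34 = 32 + 2, 27^34 ≡ 24·40: 24·40 = 960 ≡ 6. So 27^34 ≡ 6 (mod 53).
So σ(26) = σ(27) = 6 while 26 ≠ 27, thus σ is not injective.
Since σ is not injective, we determine |image(σ)|. Computing x^34 mod 53 for each x (by repeated squaring, reducing mod 53 at every step), the values σ(0), σ(1), …, σ(52) are: 0, 1, 9, 11, 28, 38, 46, 44, 40, 15, 24, 10, 43, 36, 25, 47, 42, 49, 29, 17, 4, 7, 37, 52, 16, 13, 6, 6, 13, 16, 52, 37, 7, 4, 17, 29, 49, 42, 47, 25, 36, 43, 10, 24, 15, 40, 44, 46, 38, 28, 11, 9, 1.
The distinct values are {0, 1, 4, 6, 7, 9, 10, 11, 13, 15, 16, 17, 24, 25, 28, 29, 36, 37, 38, 40, 42, 43, 44, 46, 47, 49, 52}; there are 27 of them.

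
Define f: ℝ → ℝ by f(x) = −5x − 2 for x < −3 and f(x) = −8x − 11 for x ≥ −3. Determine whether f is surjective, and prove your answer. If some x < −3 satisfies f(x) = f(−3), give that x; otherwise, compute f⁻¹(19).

Both pieces are strictly decreasing (slopes −5 and −8), so each is injective on its own interval.
The left piece maps (−∞, −3) onto (13, ∞); the right piece maps [−3, ∞) onto (−∞, 13].
These images together cover ℝ, so f is surjective.
Because the two images are disjoint, no x < −3 has f(x) = f(−3), so we compute f⁻¹(19): 19 lies in (13, ∞), so solve −5x − 2 = 19: x = (19 + 2)/(−5) = −21/5.

-21/5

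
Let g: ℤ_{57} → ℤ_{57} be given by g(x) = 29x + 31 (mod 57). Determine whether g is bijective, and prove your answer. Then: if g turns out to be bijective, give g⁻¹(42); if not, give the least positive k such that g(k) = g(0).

22

If g(x_1) = g(x_2), then 29x_1 ≡ 29x_2 (mod 57). Because gcd(29, 57) = 1, we may cancel 29 to get x_1 ≡ x_2 (mod 57).
We now compute 29⁻¹ mod 57 explicitly. Euclid's algorithm: 57 = 1·29 + 28, 29 = 1·28 + 1; back-substituting gives 1 = 2·29 − 1·57, so 29⁻¹ ≡ 2 (mod 57).
Then y ↦ 2(y − 31) is a two-sided inverse to g, so every y ∈ ℤ_{57} has a preimage.
Hence g is bijective.
Since g is bijective, we find g⁻¹(42): we need 29x ≡ 42 − 31 ≡ 11 (mod 57). Using 29⁻¹ = 2: x ≡ 2·11 = 22, so x = 22.
Check: g(22) = 29·22 + 31 = 669 = 11·57 + 42 ≡ 42 (mod 57).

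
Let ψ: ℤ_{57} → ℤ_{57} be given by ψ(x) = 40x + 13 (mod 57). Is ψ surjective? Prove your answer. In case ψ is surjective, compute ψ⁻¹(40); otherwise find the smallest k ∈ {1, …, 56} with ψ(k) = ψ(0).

42

Recall: ψ is surjective if every y in the codomain equals ψ(x) for some x in the domain.
Since gcd(40, 57) = 1, 40 is invertible modulo 57. Euclid's algorithm: 57 = 1·40 + 17, 40 = 2·17 + 6, 17 = 2·6 + 5, 6 = 1·5 + 1; back-substituting gives 1 = 10·40 − 7·57, so 40⁻¹ ≡ 10 (mod 57).
For any y ∈ ℤ_{57}, x = 10(y − 13) mod 57 satisfies ψ(x) = 40·10(y − 13) + 13 ≡ y (since 40·10 ≡ 1 mod 57). So every y has a preimage.
So ψ is surjective.
Since ψ is surjective, we find ψ⁻¹(40): we need 40x ≡ 40 − 13 ≡ 27 (mod 57). Using 40⁻¹ = 10: x ≡ 10·27 = 270 = 4·57 + 42, so x = 42.
Check: ψ(42) = 40·42 + 13 = 1693 = 29·57 + 40 ≡ 40 (mod 57).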